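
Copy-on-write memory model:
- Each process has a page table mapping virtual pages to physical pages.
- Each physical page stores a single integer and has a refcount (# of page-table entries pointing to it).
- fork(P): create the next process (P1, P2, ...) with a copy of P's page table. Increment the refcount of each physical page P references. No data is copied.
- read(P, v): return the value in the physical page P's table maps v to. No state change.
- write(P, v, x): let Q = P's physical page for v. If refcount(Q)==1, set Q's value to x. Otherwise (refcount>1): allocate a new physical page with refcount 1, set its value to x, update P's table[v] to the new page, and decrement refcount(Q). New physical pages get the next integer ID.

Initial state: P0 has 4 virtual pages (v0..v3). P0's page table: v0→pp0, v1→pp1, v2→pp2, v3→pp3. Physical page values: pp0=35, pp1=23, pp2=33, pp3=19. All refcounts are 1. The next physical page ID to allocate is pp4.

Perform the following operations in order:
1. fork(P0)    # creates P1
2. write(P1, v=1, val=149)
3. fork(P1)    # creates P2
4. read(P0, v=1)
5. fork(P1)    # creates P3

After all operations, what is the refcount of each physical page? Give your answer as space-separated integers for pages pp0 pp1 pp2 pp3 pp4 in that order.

Answer: 4 1 4 4 3

Derivation:
Op 1: fork(P0) -> P1. 4 ppages; refcounts: pp0:2 pp1:2 pp2:2 pp3:2
Op 2: write(P1, v1, 149). refcount(pp1)=2>1 -> COPY to pp4. 5 ppages; refcounts: pp0:2 pp1:1 pp2:2 pp3:2 pp4:1
Op 3: fork(P1) -> P2. 5 ppages; refcounts: pp0:3 pp1:1 pp2:3 pp3:3 pp4:2
Op 4: read(P0, v1) -> 23. No state change.
Op 5: fork(P1) -> P3. 5 ppages; refcounts: pp0:4 pp1:1 pp2:4 pp3:4 pp4:3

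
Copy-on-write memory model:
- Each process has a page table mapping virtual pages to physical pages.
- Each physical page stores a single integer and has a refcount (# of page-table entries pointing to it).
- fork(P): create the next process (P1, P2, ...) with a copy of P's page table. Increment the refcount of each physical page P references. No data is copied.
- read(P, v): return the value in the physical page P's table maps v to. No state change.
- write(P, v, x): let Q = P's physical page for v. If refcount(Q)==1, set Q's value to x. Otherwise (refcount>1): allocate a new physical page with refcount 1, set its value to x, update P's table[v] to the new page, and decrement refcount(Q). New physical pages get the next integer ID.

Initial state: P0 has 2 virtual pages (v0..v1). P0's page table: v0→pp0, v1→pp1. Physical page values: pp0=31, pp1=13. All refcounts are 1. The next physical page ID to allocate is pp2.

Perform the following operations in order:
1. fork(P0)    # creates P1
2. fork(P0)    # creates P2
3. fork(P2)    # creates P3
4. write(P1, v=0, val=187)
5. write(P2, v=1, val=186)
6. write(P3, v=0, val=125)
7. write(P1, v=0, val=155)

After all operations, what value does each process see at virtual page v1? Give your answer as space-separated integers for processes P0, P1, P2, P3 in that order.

Op 1: fork(P0) -> P1. 2 ppages; refcounts: pp0:2 pp1:2
Op 2: fork(P0) -> P2. 2 ppages; refcounts: pp0:3 pp1:3
Op 3: fork(P2) -> P3. 2 ppages; refcounts: pp0:4 pp1:4
Op 4: write(P1, v0, 187). refcount(pp0)=4>1 -> COPY to pp2. 3 ppages; refcounts: pp0:3 pp1:4 pp2:1
Op 5: write(P2, v1, 186). refcount(pp1)=4>1 -> COPY to pp3. 4 ppages; refcounts: pp0:3 pp1:3 pp2:1 pp3:1
Op 6: write(P3, v0, 125). refcount(pp0)=3>1 -> COPY to pp4. 5 ppages; refcounts: pp0:2 pp1:3 pp2:1 pp3:1 pp4:1
Op 7: write(P1, v0, 155). refcount(pp2)=1 -> write in place. 5 ppages; refcounts: pp0:2 pp1:3 pp2:1 pp3:1 pp4:1
P0: v1 -> pp1 = 13
P1: v1 -> pp1 = 13
P2: v1 -> pp3 = 186
P3: v1 -> pp1 = 13

Answer: 13 13 186 13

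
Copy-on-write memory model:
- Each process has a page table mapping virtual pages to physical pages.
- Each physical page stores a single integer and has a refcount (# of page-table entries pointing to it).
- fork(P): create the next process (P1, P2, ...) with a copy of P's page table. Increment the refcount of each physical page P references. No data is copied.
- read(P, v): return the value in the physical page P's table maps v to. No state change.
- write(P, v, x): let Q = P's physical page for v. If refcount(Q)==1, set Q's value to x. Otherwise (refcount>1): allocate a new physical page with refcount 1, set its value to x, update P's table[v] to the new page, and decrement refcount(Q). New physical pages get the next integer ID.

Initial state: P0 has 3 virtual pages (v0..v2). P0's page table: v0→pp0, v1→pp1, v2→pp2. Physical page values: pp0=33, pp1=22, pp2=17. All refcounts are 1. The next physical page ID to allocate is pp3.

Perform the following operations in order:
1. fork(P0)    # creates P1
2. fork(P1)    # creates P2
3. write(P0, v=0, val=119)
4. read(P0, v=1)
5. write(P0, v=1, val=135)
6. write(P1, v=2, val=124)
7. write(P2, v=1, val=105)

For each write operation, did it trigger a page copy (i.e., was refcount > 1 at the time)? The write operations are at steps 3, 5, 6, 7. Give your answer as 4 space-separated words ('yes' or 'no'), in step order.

Op 1: fork(P0) -> P1. 3 ppages; refcounts: pp0:2 pp1:2 pp2:2
Op 2: fork(P1) -> P2. 3 ppages; refcounts: pp0:3 pp1:3 pp2:3
Op 3: write(P0, v0, 119). refcount(pp0)=3>1 -> COPY to pp3. 4 ppages; refcounts: pp0:2 pp1:3 pp2:3 pp3:1
Op 4: read(P0, v1) -> 22. No state change.
Op 5: write(P0, v1, 135). refcount(pp1)=3>1 -> COPY to pp4. 5 ppages; refcounts: pp0:2 pp1:2 pp2:3 pp3:1 pp4:1
Op 6: write(P1, v2, 124). refcount(pp2)=3>1 -> COPY to pp5. 6 ppages; refcounts: pp0:2 pp1:2 pp2:2 pp3:1 pp4:1 pp5:1
Op 7: write(P2, v1, 105). refcount(pp1)=2>1 -> COPY to pp6. 7 ppages; refcounts: pp0:2 pp1:1 pp2:2 pp3:1 pp4:1 pp5:1 pp6:1

yes yes yes yes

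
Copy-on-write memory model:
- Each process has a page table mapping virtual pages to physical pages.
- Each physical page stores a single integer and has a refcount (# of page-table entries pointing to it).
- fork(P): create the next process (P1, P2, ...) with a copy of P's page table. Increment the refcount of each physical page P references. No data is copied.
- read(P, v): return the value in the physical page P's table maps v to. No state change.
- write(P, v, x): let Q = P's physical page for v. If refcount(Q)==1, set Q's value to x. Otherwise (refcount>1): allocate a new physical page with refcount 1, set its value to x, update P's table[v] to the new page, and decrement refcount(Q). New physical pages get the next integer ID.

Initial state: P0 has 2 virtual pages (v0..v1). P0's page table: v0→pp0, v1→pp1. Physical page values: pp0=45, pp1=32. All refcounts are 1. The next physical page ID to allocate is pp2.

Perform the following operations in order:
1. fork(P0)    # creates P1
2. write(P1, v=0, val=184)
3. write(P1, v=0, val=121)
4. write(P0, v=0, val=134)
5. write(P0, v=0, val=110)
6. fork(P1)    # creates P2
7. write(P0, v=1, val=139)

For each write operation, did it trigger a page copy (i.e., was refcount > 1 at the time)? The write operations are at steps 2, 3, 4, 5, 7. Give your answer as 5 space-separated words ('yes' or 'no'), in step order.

Op 1: fork(P0) -> P1. 2 ppages; refcounts: pp0:2 pp1:2
Op 2: write(P1, v0, 184). refcount(pp0)=2>1 -> COPY to pp2. 3 ppages; refcounts: pp0:1 pp1:2 pp2:1
Op 3: write(P1, v0, 121). refcount(pp2)=1 -> write in place. 3 ppages; refcounts: pp0:1 pp1:2 pp2:1
Op 4: write(P0, v0, 134). refcount(pp0)=1 -> write in place. 3 ppages; refcounts: pp0:1 pp1:2 pp2:1
Op 5: write(P0, v0, 110). refcount(pp0)=1 -> write in place. 3 ppages; refcounts: pp0:1 pp1:2 pp2:1
Op 6: fork(P1) -> P2. 3 ppages; refcounts: pp0:1 pp1:3 pp2:2
Op 7: write(P0, v1, 139). refcount(pp1)=3>1 -> COPY to pp3. 4 ppages; refcounts: pp0:1 pp1:2 pp2:2 pp3:1

yes no no no yes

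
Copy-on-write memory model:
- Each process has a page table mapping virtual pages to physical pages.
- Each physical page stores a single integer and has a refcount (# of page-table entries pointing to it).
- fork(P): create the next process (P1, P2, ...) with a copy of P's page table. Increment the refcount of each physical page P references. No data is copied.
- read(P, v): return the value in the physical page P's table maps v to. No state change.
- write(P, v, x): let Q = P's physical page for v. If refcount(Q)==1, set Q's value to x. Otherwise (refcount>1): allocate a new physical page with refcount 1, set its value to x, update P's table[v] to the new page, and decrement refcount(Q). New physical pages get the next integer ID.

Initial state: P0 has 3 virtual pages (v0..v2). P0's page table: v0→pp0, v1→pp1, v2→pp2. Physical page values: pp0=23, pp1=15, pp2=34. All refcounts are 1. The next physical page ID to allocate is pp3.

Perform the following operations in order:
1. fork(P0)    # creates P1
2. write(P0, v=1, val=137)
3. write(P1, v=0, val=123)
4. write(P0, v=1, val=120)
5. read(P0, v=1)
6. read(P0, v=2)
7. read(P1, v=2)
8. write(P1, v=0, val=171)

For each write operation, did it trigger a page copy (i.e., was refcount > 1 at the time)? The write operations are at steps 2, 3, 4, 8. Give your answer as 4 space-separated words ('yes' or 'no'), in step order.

Op 1: fork(P0) -> P1. 3 ppages; refcounts: pp0:2 pp1:2 pp2:2
Op 2: write(P0, v1, 137). refcount(pp1)=2>1 -> COPY to pp3. 4 ppages; refcounts: pp0:2 pp1:1 pp2:2 pp3:1
Op 3: write(P1, v0, 123). refcount(pp0)=2>1 -> COPY to pp4. 5 ppages; refcounts: pp0:1 pp1:1 pp2:2 pp3:1 pp4:1
Op 4: write(P0, v1, 120). refcount(pp3)=1 -> write in place. 5 ppages; refcounts: pp0:1 pp1:1 pp2:2 pp3:1 pp4:1
Op 5: read(P0, v1) -> 120. No state change.
Op 6: read(P0, v2) -> 34. No state change.
Op 7: read(P1, v2) -> 34. No state change.
Op 8: write(P1, v0, 171). refcount(pp4)=1 -> write in place. 5 ppages; refcounts: pp0:1 pp1:1 pp2:2 pp3:1 pp4:1

yes yes no no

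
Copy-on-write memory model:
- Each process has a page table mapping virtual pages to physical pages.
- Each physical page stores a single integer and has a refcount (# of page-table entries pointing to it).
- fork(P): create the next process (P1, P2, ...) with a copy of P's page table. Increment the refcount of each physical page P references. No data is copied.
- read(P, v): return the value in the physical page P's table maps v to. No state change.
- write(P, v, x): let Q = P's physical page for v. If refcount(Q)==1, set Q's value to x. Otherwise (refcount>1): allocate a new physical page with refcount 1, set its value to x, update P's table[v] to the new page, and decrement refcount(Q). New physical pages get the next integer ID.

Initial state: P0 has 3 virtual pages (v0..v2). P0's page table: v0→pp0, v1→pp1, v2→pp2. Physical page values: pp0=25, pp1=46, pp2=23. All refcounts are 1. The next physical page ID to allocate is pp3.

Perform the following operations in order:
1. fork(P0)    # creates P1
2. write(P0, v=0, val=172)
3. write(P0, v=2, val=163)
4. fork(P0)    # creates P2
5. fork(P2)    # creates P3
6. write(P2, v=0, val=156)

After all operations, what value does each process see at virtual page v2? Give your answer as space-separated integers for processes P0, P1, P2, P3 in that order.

Answer: 163 23 163 163

Derivation:
Op 1: fork(P0) -> P1. 3 ppages; refcounts: pp0:2 pp1:2 pp2:2
Op 2: write(P0, v0, 172). refcount(pp0)=2>1 -> COPY to pp3. 4 ppages; refcounts: pp0:1 pp1:2 pp2:2 pp3:1
Op 3: write(P0, v2, 163). refcount(pp2)=2>1 -> COPY to pp4. 5 ppages; refcounts: pp0:1 pp1:2 pp2:1 pp3:1 pp4:1
Op 4: fork(P0) -> P2. 5 ppages; refcounts: pp0:1 pp1:3 pp2:1 pp3:2 pp4:2
Op 5: fork(P2) -> P3. 5 ppages; refcounts: pp0:1 pp1:4 pp2:1 pp3:3 pp4:3
Op 6: write(P2, v0, 156). refcount(pp3)=3>1 -> COPY to pp5. 6 ppages; refcounts: pp0:1 pp1:4 pp2:1 pp3:2 pp4:3 pp5:1
P0: v2 -> pp4 = 163
P1: v2 -> pp2 = 23
P2: v2 -> pp4 = 163
P3: v2 -> pp4 = 163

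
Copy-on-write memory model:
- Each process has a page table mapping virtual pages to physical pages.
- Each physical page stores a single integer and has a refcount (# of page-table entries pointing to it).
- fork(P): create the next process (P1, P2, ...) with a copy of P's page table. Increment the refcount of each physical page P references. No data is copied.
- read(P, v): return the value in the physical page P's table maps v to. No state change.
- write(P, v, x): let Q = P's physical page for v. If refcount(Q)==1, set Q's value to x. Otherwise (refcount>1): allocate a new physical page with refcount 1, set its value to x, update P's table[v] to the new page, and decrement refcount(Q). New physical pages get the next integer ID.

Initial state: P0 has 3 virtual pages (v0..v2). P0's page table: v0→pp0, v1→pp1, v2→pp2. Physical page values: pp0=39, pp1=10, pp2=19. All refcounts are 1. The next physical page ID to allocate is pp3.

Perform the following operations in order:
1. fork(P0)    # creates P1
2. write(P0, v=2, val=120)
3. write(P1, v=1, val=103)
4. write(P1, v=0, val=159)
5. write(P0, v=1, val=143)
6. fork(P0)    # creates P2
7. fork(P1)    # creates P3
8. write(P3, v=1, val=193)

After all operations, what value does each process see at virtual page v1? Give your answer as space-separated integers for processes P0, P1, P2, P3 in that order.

Answer: 143 103 143 193

Derivation:
Op 1: fork(P0) -> P1. 3 ppages; refcounts: pp0:2 pp1:2 pp2:2
Op 2: write(P0, v2, 120). refcount(pp2)=2>1 -> COPY to pp3. 4 ppages; refcounts: pp0:2 pp1:2 pp2:1 pp3:1
Op 3: write(P1, v1, 103). refcount(pp1)=2>1 -> COPY to pp4. 5 ppages; refcounts: pp0:2 pp1:1 pp2:1 pp3:1 pp4:1
Op 4: write(P1, v0, 159). refcount(pp0)=2>1 -> COPY to pp5. 6 ppages; refcounts: pp0:1 pp1:1 pp2:1 pp3:1 pp4:1 pp5:1
Op 5: write(P0, v1, 143). refcount(pp1)=1 -> write in place. 6 ppages; refcounts: pp0:1 pp1:1 pp2:1 pp3:1 pp4:1 pp5:1
Op 6: fork(P0) -> P2. 6 ppages; refcounts: pp0:2 pp1:2 pp2:1 pp3:2 pp4:1 pp5:1
Op 7: fork(P1) -> P3. 6 ppages; refcounts: pp0:2 pp1:2 pp2:2 pp3:2 pp4:2 pp5:2
Op 8: write(P3, v1, 193). refcount(pp4)=2>1 -> COPY to pp6. 7 ppages; refcounts: pp0:2 pp1:2 pp2:2 pp3:2 pp4:1 pp5:2 pp6:1
P0: v1 -> pp1 = 143
P1: v1 -> pp4 = 103
P2: v1 -> pp1 = 143
P3: v1 -> pp6 = 193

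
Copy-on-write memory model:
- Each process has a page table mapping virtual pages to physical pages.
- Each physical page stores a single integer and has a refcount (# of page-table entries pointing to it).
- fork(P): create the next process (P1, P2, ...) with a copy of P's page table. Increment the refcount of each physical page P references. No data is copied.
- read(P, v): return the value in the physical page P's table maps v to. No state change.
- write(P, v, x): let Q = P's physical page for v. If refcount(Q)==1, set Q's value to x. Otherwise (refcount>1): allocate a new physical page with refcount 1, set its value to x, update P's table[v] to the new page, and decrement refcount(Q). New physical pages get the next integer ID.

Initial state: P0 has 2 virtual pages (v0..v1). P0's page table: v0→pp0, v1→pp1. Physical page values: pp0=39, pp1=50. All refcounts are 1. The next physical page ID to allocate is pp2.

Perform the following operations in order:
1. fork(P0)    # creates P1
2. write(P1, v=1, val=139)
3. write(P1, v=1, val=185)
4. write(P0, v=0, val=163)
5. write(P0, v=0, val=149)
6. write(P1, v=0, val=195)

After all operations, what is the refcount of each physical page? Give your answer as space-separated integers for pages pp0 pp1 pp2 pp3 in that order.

Answer: 1 1 1 1

Derivation:
Op 1: fork(P0) -> P1. 2 ppages; refcounts: pp0:2 pp1:2
Op 2: write(P1, v1, 139). refcount(pp1)=2>1 -> COPY to pp2. 3 ppages; refcounts: pp0:2 pp1:1 pp2:1
Op 3: write(P1, v1, 185). refcount(pp2)=1 -> write in place. 3 ppages; refcounts: pp0:2 pp1:1 pp2:1
Op 4: write(P0, v0, 163). refcount(pp0)=2>1 -> COPY to pp3. 4 ppages; refcounts: pp0:1 pp1:1 pp2:1 pp3:1
Op 5: write(P0, v0, 149). refcount(pp3)=1 -> write in place. 4 ppages; refcounts: pp0:1 pp1:1 pp2:1 pp3:1
Op 6: write(P1, v0, 195). refcount(pp0)=1 -> write in place. 4 ppages; refcounts: pp0:1 pp1:1 pp2:1 pp3:1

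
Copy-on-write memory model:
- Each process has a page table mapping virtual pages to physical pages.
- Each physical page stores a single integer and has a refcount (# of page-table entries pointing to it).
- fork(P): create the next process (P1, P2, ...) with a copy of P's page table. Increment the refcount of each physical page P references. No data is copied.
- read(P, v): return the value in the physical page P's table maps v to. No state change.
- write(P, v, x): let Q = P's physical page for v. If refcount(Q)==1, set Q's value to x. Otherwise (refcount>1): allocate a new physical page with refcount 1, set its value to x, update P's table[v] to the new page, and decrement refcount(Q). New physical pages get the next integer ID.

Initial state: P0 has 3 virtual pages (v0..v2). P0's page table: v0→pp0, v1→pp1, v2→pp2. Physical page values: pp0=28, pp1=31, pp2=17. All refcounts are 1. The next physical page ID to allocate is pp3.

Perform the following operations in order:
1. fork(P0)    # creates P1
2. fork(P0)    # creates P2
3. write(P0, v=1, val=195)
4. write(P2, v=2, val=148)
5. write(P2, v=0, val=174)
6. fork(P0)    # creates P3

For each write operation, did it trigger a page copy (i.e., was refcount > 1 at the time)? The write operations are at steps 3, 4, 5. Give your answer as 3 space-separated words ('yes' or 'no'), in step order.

Op 1: fork(P0) -> P1. 3 ppages; refcounts: pp0:2 pp1:2 pp2:2
Op 2: fork(P0) -> P2. 3 ppages; refcounts: pp0:3 pp1:3 pp2:3
Op 3: write(P0, v1, 195). refcount(pp1)=3>1 -> COPY to pp3. 4 ppages; refcounts: pp0:3 pp1:2 pp2:3 pp3:1
Op 4: write(P2, v2, 148). refcount(pp2)=3>1 -> COPY to pp4. 5 ppages; refcounts: pp0:3 pp1:2 pp2:2 pp3:1 pp4:1
Op 5: write(P2, v0, 174). refcount(pp0)=3>1 -> COPY to pp5. 6 ppages; refcounts: pp0:2 pp1:2 pp2:2 pp3:1 pp4:1 pp5:1
Op 6: fork(P0) -> P3. 6 ppages; refcounts: pp0:3 pp1:2 pp2:3 pp3:2 pp4:1 pp5:1

yes yes yes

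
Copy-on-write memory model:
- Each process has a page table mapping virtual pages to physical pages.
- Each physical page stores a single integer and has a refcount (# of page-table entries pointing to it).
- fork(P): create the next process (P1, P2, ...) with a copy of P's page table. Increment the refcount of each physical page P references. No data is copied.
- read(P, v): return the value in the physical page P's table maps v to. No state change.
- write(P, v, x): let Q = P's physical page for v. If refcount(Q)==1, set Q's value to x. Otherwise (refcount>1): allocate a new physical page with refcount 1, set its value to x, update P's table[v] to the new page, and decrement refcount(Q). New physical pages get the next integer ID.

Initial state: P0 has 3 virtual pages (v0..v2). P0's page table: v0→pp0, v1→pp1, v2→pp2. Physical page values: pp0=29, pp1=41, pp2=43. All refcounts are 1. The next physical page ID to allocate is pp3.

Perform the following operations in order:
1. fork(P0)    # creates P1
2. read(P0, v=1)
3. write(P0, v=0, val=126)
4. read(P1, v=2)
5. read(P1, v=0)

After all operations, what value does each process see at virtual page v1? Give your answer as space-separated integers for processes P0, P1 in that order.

Answer: 41 41

Derivation:
Op 1: fork(P0) -> P1. 3 ppages; refcounts: pp0:2 pp1:2 pp2:2
Op 2: read(P0, v1) -> 41. No state change.
Op 3: write(P0, v0, 126). refcount(pp0)=2>1 -> COPY to pp3. 4 ppages; refcounts: pp0:1 pp1:2 pp2:2 pp3:1
Op 4: read(P1, v2) -> 43. No state change.
Op 5: read(P1, v0) -> 29. No state change.
P0: v1 -> pp1 = 41
P1: v1 -> pp1 = 41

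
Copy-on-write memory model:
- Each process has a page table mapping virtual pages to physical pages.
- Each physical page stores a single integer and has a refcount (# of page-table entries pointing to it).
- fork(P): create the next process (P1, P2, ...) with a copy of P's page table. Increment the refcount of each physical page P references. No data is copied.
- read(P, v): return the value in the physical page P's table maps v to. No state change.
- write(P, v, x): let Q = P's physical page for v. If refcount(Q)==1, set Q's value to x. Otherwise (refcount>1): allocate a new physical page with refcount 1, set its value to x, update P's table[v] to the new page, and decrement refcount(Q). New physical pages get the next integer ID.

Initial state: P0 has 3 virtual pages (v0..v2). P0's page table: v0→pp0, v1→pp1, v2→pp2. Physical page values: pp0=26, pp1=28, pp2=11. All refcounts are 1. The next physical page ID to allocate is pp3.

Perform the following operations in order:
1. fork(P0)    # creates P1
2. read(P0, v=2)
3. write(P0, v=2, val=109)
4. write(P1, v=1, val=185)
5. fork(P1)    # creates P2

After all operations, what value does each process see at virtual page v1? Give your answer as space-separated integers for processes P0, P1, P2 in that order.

Op 1: fork(P0) -> P1. 3 ppages; refcounts: pp0:2 pp1:2 pp2:2
Op 2: read(P0, v2) -> 11. No state change.
Op 3: write(P0, v2, 109). refcount(pp2)=2>1 -> COPY to pp3. 4 ppages; refcounts: pp0:2 pp1:2 pp2:1 pp3:1
Op 4: write(P1, v1, 185). refcount(pp1)=2>1 -> COPY to pp4. 5 ppages; refcounts: pp0:2 pp1:1 pp2:1 pp3:1 pp4:1
Op 5: fork(P1) -> P2. 5 ppages; refcounts: pp0:3 pp1:1 pp2:2 pp3:1 pp4:2
P0: v1 -> pp1 = 28
P1: v1 -> pp4 = 185
P2: v1 -> pp4 = 185

Answer: 28 185 185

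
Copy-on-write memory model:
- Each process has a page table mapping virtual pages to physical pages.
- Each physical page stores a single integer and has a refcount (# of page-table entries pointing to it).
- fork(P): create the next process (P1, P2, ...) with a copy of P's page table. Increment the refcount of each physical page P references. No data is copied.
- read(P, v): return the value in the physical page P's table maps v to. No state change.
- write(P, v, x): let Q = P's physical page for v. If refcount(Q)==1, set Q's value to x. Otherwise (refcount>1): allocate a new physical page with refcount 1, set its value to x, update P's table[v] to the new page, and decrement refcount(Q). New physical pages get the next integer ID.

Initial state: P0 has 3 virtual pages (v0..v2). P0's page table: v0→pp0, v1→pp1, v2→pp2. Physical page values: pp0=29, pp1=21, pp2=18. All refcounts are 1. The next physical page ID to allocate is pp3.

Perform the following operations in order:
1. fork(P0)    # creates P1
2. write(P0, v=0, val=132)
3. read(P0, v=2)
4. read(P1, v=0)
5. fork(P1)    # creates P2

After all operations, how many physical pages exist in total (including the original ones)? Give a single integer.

Op 1: fork(P0) -> P1. 3 ppages; refcounts: pp0:2 pp1:2 pp2:2
Op 2: write(P0, v0, 132). refcount(pp0)=2>1 -> COPY to pp3. 4 ppages; refcounts: pp0:1 pp1:2 pp2:2 pp3:1
Op 3: read(P0, v2) -> 18. No state change.
Op 4: read(P1, v0) -> 29. No state change.
Op 5: fork(P1) -> P2. 4 ppages; refcounts: pp0:2 pp1:3 pp2:3 pp3:1

Answer: 4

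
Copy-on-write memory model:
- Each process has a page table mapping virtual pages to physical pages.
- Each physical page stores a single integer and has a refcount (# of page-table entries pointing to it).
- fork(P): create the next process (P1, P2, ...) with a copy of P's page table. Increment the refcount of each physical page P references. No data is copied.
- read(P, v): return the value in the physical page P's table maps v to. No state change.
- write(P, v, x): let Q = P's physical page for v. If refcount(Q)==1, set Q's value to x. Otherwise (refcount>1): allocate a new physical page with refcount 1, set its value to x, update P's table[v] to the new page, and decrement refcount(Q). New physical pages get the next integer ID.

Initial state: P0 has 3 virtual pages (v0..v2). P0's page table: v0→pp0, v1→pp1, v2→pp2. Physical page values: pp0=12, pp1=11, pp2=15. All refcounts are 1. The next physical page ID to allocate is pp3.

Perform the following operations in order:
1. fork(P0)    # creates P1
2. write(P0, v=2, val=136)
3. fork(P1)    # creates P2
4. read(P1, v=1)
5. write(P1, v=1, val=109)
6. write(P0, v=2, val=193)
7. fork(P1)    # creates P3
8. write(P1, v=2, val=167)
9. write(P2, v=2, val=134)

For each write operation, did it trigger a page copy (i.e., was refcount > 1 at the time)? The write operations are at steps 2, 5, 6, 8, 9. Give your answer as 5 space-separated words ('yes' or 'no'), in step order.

Op 1: fork(P0) -> P1. 3 ppages; refcounts: pp0:2 pp1:2 pp2:2
Op 2: write(P0, v2, 136). refcount(pp2)=2>1 -> COPY to pp3. 4 ppages; refcounts: pp0:2 pp1:2 pp2:1 pp3:1
Op 3: fork(P1) -> P2. 4 ppages; refcounts: pp0:3 pp1:3 pp2:2 pp3:1
Op 4: read(P1, v1) -> 11. No state change.
Op 5: write(P1, v1, 109). refcount(pp1)=3>1 -> COPY to pp4. 5 ppages; refcounts: pp0:3 pp1:2 pp2:2 pp3:1 pp4:1
Op 6: write(P0, v2, 193). refcount(pp3)=1 -> write in place. 5 ppages; refcounts: pp0:3 pp1:2 pp2:2 pp3:1 pp4:1
Op 7: fork(P1) -> P3. 5 ppages; refcounts: pp0:4 pp1:2 pp2:3 pp3:1 pp4:2
Op 8: write(P1, v2, 167). refcount(pp2)=3>1 -> COPY to pp5. 6 ppages; refcounts: pp0:4 pp1:2 pp2:2 pp3:1 pp4:2 pp5:1
Op 9: write(P2, v2, 134). refcount(pp2)=2>1 -> COPY to pp6. 7 ppages; refcounts: pp0:4 pp1:2 pp2:1 pp3:1 pp4:2 pp5:1 pp6:1

yes yes no yes yes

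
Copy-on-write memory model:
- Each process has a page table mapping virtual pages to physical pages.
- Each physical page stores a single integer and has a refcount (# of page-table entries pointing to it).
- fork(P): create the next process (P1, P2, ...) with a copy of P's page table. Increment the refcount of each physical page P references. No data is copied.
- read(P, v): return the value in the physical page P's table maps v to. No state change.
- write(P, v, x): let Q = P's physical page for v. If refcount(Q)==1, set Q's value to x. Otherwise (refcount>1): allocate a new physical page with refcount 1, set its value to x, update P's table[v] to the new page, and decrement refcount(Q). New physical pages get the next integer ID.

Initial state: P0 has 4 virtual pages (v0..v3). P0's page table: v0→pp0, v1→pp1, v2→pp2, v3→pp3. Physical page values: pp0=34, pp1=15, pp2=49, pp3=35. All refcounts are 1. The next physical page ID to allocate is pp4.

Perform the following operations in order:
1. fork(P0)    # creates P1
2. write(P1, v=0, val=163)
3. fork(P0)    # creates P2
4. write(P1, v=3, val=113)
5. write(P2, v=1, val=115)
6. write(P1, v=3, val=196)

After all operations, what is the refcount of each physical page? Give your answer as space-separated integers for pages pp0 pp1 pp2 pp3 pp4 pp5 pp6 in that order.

Answer: 2 2 3 2 1 1 1

Derivation:
Op 1: fork(P0) -> P1. 4 ppages; refcounts: pp0:2 pp1:2 pp2:2 pp3:2
Op 2: write(P1, v0, 163). refcount(pp0)=2>1 -> COPY to pp4. 5 ppages; refcounts: pp0:1 pp1:2 pp2:2 pp3:2 pp4:1
Op 3: fork(P0) -> P2. 5 ppages; refcounts: pp0:2 pp1:3 pp2:3 pp3:3 pp4:1
Op 4: write(P1, v3, 113). refcount(pp3)=3>1 -> COPY to pp5. 6 ppages; refcounts: pp0:2 pp1:3 pp2:3 pp3:2 pp4:1 pp5:1
Op 5: write(P2, v1, 115). refcount(pp1)=3>1 -> COPY to pp6. 7 ppages; refcounts: pp0:2 pp1:2 pp2:3 pp3:2 pp4:1 pp5:1 pp6:1
Op 6: write(P1, v3, 196). refcount(pp5)=1 -> write in place. 7 ppages; refcounts: pp0:2 pp1:2 pp2:3 pp3:2 pp4:1 pp5:1 pp6:1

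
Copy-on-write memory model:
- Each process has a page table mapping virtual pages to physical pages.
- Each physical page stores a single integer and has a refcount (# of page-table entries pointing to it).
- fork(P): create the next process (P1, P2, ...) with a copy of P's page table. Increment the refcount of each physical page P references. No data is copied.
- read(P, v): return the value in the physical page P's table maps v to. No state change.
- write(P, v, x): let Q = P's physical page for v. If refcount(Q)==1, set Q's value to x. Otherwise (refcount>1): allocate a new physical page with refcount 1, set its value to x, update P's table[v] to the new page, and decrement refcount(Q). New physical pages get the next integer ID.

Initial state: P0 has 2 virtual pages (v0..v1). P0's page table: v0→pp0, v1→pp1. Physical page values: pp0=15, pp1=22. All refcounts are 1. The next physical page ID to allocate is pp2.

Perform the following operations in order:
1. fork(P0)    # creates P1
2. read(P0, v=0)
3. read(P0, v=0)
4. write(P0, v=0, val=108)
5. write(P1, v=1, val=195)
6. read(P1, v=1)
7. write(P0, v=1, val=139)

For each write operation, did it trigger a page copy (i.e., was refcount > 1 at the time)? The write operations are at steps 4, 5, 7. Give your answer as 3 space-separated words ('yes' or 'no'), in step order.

Op 1: fork(P0) -> P1. 2 ppages; refcounts: pp0:2 pp1:2
Op 2: read(P0, v0) -> 15. No state change.
Op 3: read(P0, v0) -> 15. No state change.
Op 4: write(P0, v0, 108). refcount(pp0)=2>1 -> COPY to pp2. 3 ppages; refcounts: pp0:1 pp1:2 pp2:1
Op 5: write(P1, v1, 195). refcount(pp1)=2>1 -> COPY to pp3. 4 ppages; refcounts: pp0:1 pp1:1 pp2:1 pp3:1
Op 6: read(P1, v1) -> 195. No state change.
Op 7: write(P0, v1, 139). refcount(pp1)=1 -> write in place. 4 ppages; refcounts: pp0:1 pp1:1 pp2:1 pp3:1

yes yes no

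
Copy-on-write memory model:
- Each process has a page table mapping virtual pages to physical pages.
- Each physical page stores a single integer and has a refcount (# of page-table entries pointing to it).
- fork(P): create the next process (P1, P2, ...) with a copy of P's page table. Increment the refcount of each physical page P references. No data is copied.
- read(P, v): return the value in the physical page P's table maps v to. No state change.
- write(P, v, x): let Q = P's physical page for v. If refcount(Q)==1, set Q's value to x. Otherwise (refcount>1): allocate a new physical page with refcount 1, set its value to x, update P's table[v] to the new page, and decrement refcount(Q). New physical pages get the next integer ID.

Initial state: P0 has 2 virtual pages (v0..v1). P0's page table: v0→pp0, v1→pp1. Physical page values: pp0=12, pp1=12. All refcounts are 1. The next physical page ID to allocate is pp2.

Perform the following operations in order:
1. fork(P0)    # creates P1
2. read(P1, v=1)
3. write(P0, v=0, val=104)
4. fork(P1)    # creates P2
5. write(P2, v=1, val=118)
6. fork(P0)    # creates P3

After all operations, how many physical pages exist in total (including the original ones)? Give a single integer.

Op 1: fork(P0) -> P1. 2 ppages; refcounts: pp0:2 pp1:2
Op 2: read(P1, v1) -> 12. No state change.
Op 3: write(P0, v0, 104). refcount(pp0)=2>1 -> COPY to pp2. 3 ppages; refcounts: pp0:1 pp1:2 pp2:1
Op 4: fork(P1) -> P2. 3 ppages; refcounts: pp0:2 pp1:3 pp2:1
Op 5: write(P2, v1, 118). refcount(pp1)=3>1 -> COPY to pp3. 4 ppages; refcounts: pp0:2 pp1:2 pp2:1 pp3:1
Op 6: fork(P0) -> P3. 4 ppages; refcounts: pp0:2 pp1:3 pp2:2 pp3:1

Answer: 4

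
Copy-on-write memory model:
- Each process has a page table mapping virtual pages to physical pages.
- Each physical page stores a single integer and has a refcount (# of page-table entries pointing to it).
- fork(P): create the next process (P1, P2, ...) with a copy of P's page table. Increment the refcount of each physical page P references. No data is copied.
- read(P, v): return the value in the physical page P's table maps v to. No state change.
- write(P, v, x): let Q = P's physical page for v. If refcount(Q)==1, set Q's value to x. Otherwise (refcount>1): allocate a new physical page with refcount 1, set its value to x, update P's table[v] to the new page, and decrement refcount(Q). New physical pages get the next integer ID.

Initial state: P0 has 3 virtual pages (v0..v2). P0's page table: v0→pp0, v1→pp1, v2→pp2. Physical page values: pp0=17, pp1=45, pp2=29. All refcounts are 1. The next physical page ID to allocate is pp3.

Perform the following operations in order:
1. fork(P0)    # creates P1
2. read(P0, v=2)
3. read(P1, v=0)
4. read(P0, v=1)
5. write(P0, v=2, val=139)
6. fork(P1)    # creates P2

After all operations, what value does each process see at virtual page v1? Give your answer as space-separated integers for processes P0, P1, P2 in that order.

Answer: 45 45 45

Derivation:
Op 1: fork(P0) -> P1. 3 ppages; refcounts: pp0:2 pp1:2 pp2:2
Op 2: read(P0, v2) -> 29. No state change.
Op 3: read(P1, v0) -> 17. No state change.
Op 4: read(P0, v1) -> 45. No state change.
Op 5: write(P0, v2, 139). refcount(pp2)=2>1 -> COPY to pp3. 4 ppages; refcounts: pp0:2 pp1:2 pp2:1 pp3:1
Op 6: fork(P1) -> P2. 4 ppages; refcounts: pp0:3 pp1:3 pp2:2 pp3:1
P0: v1 -> pp1 = 45
P1: v1 -> pp1 = 45
P2: v1 -> pp1 = 45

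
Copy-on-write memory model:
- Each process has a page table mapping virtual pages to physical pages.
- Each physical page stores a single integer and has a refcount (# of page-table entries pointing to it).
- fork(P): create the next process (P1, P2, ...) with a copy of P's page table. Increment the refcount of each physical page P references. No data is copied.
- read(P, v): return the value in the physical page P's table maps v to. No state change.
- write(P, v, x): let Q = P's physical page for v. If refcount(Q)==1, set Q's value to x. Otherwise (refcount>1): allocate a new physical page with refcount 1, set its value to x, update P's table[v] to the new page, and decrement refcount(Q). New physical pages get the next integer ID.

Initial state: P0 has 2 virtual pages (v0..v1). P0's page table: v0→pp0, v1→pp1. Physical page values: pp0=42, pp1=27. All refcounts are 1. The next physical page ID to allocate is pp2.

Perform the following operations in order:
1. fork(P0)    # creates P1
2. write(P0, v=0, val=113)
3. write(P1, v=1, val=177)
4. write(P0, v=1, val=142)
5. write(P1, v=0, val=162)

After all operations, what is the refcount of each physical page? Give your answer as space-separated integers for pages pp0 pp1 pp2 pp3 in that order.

Answer: 1 1 1 1

Derivation:
Op 1: fork(P0) -> P1. 2 ppages; refcounts: pp0:2 pp1:2
Op 2: write(P0, v0, 113). refcount(pp0)=2>1 -> COPY to pp2. 3 ppages; refcounts: pp0:1 pp1:2 pp2:1
Op 3: write(P1, v1, 177). refcount(pp1)=2>1 -> COPY to pp3. 4 ppages; refcounts: pp0:1 pp1:1 pp2:1 pp3:1
Op 4: write(P0, v1, 142). refcount(pp1)=1 -> write in place. 4 ppages; refcounts: pp0:1 pp1:1 pp2:1 pp3:1
Op 5: write(P1, v0, 162). refcount(pp0)=1 -> write in place. 4 ppages; refcounts: pp0:1 pp1:1 pp2:1 pp3:1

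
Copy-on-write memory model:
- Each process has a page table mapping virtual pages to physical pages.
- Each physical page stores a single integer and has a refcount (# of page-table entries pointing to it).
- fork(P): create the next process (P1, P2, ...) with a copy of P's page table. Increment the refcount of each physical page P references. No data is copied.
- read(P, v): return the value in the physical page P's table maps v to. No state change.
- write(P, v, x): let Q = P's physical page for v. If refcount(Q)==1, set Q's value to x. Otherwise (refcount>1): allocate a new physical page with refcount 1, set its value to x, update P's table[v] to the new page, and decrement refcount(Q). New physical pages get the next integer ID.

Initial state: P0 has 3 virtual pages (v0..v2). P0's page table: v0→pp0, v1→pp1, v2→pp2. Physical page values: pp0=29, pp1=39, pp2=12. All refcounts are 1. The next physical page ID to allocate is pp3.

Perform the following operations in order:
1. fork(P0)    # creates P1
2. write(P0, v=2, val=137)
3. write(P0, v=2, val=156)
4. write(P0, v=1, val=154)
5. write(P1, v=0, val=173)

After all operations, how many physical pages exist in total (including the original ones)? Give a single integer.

Answer: 6

Derivation:
Op 1: fork(P0) -> P1. 3 ppages; refcounts: pp0:2 pp1:2 pp2:2
Op 2: write(P0, v2, 137). refcount(pp2)=2>1 -> COPY to pp3. 4 ppages; refcounts: pp0:2 pp1:2 pp2:1 pp3:1
Op 3: write(P0, v2, 156). refcount(pp3)=1 -> write in place. 4 ppages; refcounts: pp0:2 pp1:2 pp2:1 pp3:1
Op 4: write(P0, v1, 154). refcount(pp1)=2>1 -> COPY to pp4. 5 ppages; refcounts: pp0:2 pp1:1 pp2:1 pp3:1 pp4:1
Op 5: write(P1, v0, 173). refcount(pp0)=2>1 -> COPY to pp5. 6 ppages; refcounts: pp0:1 pp1:1 pp2:1 pp3:1 pp4:1 pp5:1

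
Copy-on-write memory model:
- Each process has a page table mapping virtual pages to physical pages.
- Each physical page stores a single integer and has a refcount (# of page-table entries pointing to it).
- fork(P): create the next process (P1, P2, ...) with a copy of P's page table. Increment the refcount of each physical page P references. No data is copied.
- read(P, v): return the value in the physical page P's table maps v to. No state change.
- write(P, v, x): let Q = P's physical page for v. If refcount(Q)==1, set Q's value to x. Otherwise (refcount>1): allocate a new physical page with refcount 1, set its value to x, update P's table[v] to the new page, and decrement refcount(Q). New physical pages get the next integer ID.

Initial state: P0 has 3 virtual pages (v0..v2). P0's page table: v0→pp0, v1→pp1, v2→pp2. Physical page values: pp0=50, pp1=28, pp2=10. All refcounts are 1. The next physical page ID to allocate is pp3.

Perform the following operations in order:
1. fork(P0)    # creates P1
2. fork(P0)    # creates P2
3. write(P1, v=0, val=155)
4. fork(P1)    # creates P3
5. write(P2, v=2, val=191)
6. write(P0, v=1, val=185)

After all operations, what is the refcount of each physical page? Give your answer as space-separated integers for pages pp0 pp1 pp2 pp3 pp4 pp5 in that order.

Op 1: fork(P0) -> P1. 3 ppages; refcounts: pp0:2 pp1:2 pp2:2
Op 2: fork(P0) -> P2. 3 ppages; refcounts: pp0:3 pp1:3 pp2:3
Op 3: write(P1, v0, 155). refcount(pp0)=3>1 -> COPY to pp3. 4 ppages; refcounts: pp0:2 pp1:3 pp2:3 pp3:1
Op 4: fork(P1) -> P3. 4 ppages; refcounts: pp0:2 pp1:4 pp2:4 pp3:2
Op 5: write(P2, v2, 191). refcount(pp2)=4>1 -> COPY to pp4. 5 ppages; refcounts: pp0:2 pp1:4 pp2:3 pp3:2 pp4:1
Op 6: write(P0, v1, 185). refcount(pp1)=4>1 -> COPY to pp5. 6 ppages; refcounts: pp0:2 pp1:3 pp2:3 pp3:2 pp4:1 pp5:1

Answer: 2 3 3 2 1 1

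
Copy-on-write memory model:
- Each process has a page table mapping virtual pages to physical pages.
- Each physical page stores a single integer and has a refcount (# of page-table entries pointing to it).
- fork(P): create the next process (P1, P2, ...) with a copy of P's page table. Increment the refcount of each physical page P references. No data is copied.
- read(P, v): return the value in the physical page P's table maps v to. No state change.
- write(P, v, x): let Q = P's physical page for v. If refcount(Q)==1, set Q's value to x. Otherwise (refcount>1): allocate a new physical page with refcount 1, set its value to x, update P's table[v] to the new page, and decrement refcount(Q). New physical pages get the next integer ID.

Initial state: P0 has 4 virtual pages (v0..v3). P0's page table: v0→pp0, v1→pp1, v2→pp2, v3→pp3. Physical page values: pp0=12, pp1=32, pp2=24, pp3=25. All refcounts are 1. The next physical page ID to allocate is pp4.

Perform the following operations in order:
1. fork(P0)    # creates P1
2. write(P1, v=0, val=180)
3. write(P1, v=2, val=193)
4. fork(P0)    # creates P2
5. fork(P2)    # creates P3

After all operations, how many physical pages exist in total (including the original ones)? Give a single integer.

Answer: 6

Derivation:
Op 1: fork(P0) -> P1. 4 ppages; refcounts: pp0:2 pp1:2 pp2:2 pp3:2
Op 2: write(P1, v0, 180). refcount(pp0)=2>1 -> COPY to pp4. 5 ppages; refcounts: pp0:1 pp1:2 pp2:2 pp3:2 pp4:1
Op 3: write(P1, v2, 193). refcount(pp2)=2>1 -> COPY to pp5. 6 ppages; refcounts: pp0:1 pp1:2 pp2:1 pp3:2 pp4:1 pp5:1
Op 4: fork(P0) -> P2. 6 ppages; refcounts: pp0:2 pp1:3 pp2:2 pp3:3 pp4:1 pp5:1
Op 5: fork(P2) -> P3. 6 ppages; refcounts: pp0:3 pp1:4 pp2:3 pp3:4 pp4:1 pp5:1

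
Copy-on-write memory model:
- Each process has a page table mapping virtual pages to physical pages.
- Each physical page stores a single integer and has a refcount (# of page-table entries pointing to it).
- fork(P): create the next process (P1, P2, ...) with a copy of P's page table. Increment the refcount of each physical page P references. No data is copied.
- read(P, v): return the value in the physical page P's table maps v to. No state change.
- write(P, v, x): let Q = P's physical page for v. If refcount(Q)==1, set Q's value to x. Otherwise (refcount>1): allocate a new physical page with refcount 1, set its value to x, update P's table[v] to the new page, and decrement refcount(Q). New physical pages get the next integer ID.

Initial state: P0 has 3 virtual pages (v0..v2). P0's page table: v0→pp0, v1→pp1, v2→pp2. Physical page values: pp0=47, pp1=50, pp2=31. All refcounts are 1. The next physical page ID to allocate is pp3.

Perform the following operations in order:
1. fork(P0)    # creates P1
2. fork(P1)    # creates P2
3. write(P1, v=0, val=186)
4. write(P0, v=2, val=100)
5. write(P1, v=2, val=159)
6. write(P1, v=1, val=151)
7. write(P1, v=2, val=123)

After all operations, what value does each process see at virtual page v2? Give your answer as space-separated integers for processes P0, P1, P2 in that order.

Answer: 100 123 31

Derivation:
Op 1: fork(P0) -> P1. 3 ppages; refcounts: pp0:2 pp1:2 pp2:2
Op 2: fork(P1) -> P2. 3 ppages; refcounts: pp0:3 pp1:3 pp2:3
Op 3: write(P1, v0, 186). refcount(pp0)=3>1 -> COPY to pp3. 4 ppages; refcounts: pp0:2 pp1:3 pp2:3 pp3:1
Op 4: write(P0, v2, 100). refcount(pp2)=3>1 -> COPY to pp4. 5 ppages; refcounts: pp0:2 pp1:3 pp2:2 pp3:1 pp4:1
Op 5: write(P1, v2, 159). refcount(pp2)=2>1 -> COPY to pp5. 6 ppages; refcounts: pp0:2 pp1:3 pp2:1 pp3:1 pp4:1 pp5:1
Op 6: write(P1, v1, 151). refcount(pp1)=3>1 -> COPY to pp6. 7 ppages; refcounts: pp0:2 pp1:2 pp2:1 pp3:1 pp4:1 pp5:1 pp6:1
Op 7: write(P1, v2, 123). refcount(pp5)=1 -> write in place. 7 ppages; refcounts: pp0:2 pp1:2 pp2:1 pp3:1 pp4:1 pp5:1 pp6:1
P0: v2 -> pp4 = 100
P1: v2 -> pp5 = 123
P2: v2 -> pp2 = 31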